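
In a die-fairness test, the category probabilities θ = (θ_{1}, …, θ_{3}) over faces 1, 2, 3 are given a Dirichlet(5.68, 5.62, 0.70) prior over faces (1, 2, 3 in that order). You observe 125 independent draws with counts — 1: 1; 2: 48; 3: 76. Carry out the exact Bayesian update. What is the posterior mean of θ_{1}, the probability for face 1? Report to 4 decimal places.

0.0488

The Dirichlet prior is conjugate to the Multinomial likelihood: each posterior αⱼ = prior αⱼ + observed count nⱼ.
Posterior concentration: (6.68, 53.62, 76.70), total = 137.00.
E[θ_{1}|data] = α_{1}/Σα = 6.68/137.00 = 0.0488.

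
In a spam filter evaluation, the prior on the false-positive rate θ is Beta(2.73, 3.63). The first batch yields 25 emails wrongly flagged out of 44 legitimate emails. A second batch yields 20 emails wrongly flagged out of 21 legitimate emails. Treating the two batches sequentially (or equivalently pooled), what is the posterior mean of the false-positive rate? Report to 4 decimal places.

The Beta prior is conjugate to a Binomial/Bernoulli likelihood; the update adds successes to α and failures to β.
After batch 1: Beta(2.73+25, 3.63+19) = Beta(27.73, 22.63).
After batch 2: Beta(27.73+20, 22.63+1) = Beta(47.73, 23.63).
Posterior mean = α/(α+β) = 47.73/71.36 = 0.6689.

0.6689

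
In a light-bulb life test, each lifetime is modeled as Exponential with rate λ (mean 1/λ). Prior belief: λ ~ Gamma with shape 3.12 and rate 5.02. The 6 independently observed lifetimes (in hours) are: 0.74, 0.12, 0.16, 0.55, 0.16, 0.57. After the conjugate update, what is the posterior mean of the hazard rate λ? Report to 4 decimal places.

1.2459

With a Gamma(shape α, rate β) prior on the exponential rate λ, the posterior after n observations with total T = Σxᵢ is Gamma(α+n, β+T).
Sum of observations T = 2.30 hours; n = 6.
Posterior: Gamma(3.12+6, 5.02+2.30) = Gamma(9.12, 7.32).
Posterior mean of λ = α/β = 9.12/7.32 = 1.2459.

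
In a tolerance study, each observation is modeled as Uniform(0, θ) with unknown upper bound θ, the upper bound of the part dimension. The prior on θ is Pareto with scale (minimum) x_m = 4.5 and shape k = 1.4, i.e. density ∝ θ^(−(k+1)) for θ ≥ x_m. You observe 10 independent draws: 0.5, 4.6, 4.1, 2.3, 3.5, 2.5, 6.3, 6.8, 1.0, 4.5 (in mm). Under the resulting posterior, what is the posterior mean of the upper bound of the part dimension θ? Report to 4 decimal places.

7.4538

A Pareto(scale x_m, shape k) prior on the upper bound θ of Uniform(0, θ) is conjugate: posterior is Pareto(max(x_m, max xᵢ), k + n).
Sample maximum = 6.8; prior scale x_m = 4.5 → posterior scale = max = 6.8.
Posterior shape = 1.4 + 10 = 11.4.
E[θ|data] = k·x_m/(k−1) = 11.4·6.8/10.4 = 7.4538.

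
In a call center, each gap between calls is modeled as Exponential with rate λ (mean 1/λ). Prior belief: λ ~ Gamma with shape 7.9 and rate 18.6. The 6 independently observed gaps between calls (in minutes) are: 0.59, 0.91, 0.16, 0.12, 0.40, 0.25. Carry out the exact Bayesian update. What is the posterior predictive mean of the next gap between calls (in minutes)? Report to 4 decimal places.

1.6302

With a Gamma(shape α, rate β) prior on the exponential rate λ, the posterior after n observations with total T = Σxᵢ is Gamma(α+n, β+T).
Sum of observations T = 2.43 minutes; n = 6.
Posterior: Gamma(7.9+6, 18.6+2.43) = Gamma(13.9, 21.03).
The predictive distribution for the next observation is Lomax; its mean is β/(α−1) = 21.03/12.9 = 1.6302.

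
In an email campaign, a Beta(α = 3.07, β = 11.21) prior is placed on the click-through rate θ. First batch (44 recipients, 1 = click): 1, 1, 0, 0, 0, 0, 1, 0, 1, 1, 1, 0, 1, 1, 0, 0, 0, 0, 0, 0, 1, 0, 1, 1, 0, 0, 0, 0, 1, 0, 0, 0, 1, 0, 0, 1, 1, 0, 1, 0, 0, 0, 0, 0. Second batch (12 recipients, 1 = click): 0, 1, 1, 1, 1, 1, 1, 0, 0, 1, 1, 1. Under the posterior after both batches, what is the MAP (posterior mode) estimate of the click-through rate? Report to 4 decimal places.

The Beta prior is conjugate to a Binomial/Bernoulli likelihood; the update adds successes to α and failures to β.
After batch 1: Beta(3.07+16, 11.21+28) = Beta(19.07, 39.21).
After batch 2: Beta(19.07+9, 39.21+3) = Beta(28.07, 42.21).
Mode of Beta(a,b) for a,b>1 is (a−1)/(a+b−2) = 27.07/68.28 = 0.3965.

0.3965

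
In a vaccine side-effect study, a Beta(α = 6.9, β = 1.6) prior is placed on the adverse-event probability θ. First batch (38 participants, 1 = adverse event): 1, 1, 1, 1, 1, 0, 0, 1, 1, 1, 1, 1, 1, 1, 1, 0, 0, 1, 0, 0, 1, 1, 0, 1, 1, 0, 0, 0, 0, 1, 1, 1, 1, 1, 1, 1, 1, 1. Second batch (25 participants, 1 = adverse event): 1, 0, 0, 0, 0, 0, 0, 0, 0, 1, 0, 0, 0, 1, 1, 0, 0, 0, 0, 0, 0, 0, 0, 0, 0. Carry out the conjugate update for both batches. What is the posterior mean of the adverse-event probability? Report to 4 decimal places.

The Beta prior is conjugate to a Binomial/Bernoulli likelihood; the update adds successes to α and failures to β.
After batch 1: Beta(6.9+27, 1.6+11) = Beta(33.9, 12.6).
After batch 2: Beta(33.9+4, 12.6+21) = Beta(37.9, 33.6).
Posterior mean = α/(α+β) = 37.9/71.5 = 0.5301.

0.5301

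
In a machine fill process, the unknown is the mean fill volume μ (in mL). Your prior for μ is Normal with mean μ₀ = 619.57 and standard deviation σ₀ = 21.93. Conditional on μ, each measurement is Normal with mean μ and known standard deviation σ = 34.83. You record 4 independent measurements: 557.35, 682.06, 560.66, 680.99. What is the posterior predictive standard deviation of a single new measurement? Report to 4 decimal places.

37.4048

For Normal data with known variance σ², a Normal(μ₀, σ₀²) prior on μ is conjugate. Posterior precision = 1/σ₀² + n/σ²; posterior mean is the precision-weighted average of μ₀ and x̄.
σ₀² = 21.93² = 480.9249, σ² = 34.83² = 1213.1289; σ² + n·σ₀² = 1213.1289 + 4·480.9249 = 3136.8285.
Posterior precision = 1/σ₀² + n/σ² = 1/480.9249 + 4/1213.1289 = (σ² + n·σ₀²)/(σ₀²σ²) = 3136.8285/(480.9249·1213.1289); posterior variance σₙ² = σ₀²σ²/(σ² + n·σ₀²) = 480.9249·1213.1289/3136.8285 = 185.991646.
Predictive variance for one new observation = σₙ² + σ² = 480.9249·1213.1289/3136.8285 + 1213.1289 = σ²·(σ₀² + 3136.8285)/3136.8285 = 1213.1289·3617.7534/3136.8285 = 1399.120546; SD = √(1213.1289·3617.7534/3136.8285) = 37.4048.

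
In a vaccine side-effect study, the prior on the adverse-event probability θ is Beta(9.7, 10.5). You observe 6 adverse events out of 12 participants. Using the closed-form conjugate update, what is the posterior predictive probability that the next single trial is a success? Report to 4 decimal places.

The Beta prior is conjugate to a Binomial/Bernoulli likelihood; the update adds successes to α and failures to β.
Posterior: Beta(α+k, β+n−k) = Beta(9.7+6, 10.5+6) = Beta(15.7, 16.5).
For a single future Bernoulli trial, P(success | data) = α/(α+β) = 0.4876.

0.4876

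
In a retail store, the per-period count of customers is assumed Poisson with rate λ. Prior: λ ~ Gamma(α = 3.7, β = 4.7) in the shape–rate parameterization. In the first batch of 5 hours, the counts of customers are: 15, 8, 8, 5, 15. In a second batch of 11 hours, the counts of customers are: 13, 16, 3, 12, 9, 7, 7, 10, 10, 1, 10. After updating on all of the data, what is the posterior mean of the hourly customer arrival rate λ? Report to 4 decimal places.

7.3768

With a Gamma(shape α, rate β) prior, the Poisson likelihood is conjugate: the posterior is Gamma(α + ΣXᵢ, β + n).
Batch 1: sum of counts S = 51 over n = 5 hours.
After batch 1: Gamma(α+S, β+n) = Gamma(3.7+51, 4.7+5) = Gamma(54.7, 9.7).
Batch 2: sum of counts S = 98 over n = 11 hours.
After batch 2: Gamma(α+S, β+n) = Gamma(54.7+98, 9.7+11) = Gamma(152.7, 20.7).
Posterior mean = α/β = 152.7/20.7 = 7.3768.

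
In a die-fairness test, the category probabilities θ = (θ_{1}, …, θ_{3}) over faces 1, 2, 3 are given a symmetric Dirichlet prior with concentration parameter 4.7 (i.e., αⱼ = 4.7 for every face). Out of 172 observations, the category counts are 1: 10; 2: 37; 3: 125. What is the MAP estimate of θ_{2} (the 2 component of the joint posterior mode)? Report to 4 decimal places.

0.2223

The Dirichlet prior is conjugate to the Multinomial likelihood: each posterior αⱼ = prior αⱼ + observed count nⱼ.
Posterior concentration: (14.7, 41.7, 129.7), total = 186.1.
Joint mode component: (α_{2}−1)/(Σα−K) = 40.7/183.1 = 0.2223.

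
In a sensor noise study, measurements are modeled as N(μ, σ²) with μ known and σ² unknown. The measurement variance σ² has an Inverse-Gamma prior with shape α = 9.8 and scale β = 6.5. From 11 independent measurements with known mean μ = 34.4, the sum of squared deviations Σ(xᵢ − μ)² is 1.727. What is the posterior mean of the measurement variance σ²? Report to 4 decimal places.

0.5149

With known mean μ and an Inverse-Gamma(α, β) prior on σ², the Normal likelihood is conjugate: posterior is Inv-Gamma(α + n/2, β + Σ(xᵢ−μ)²/2).
Posterior: Inv-Gamma(9.8 + 11/2, 6.5 + 1.727/2) = Inv-Gamma(15.30, 7.3635).
E[σ²|data] = β/(α−1) = 7.3635/14.30 = 0.5149.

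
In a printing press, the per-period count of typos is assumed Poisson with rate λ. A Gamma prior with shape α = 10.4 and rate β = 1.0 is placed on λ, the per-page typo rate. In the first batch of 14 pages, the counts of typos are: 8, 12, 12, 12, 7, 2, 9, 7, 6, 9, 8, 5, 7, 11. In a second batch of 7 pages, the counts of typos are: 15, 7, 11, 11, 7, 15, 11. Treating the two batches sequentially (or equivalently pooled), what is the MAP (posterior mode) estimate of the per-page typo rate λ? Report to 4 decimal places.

With a Gamma(shape α, rate β) prior, the Poisson likelihood is conjugate: the posterior is Gamma(α + ΣXᵢ, β + n).
Batch 1: sum of counts S = 115 over n = 14 pages.
After batch 1: Gamma(α+S, β+n) = Gamma(10.4+115, 1.0+14) = Gamma(125.4, 15.0).
Batch 2: sum of counts S = 77 over n = 7 pages.
After batch 2: Gamma(α+S, β+n) = Gamma(125.4+77, 15.0+7) = Gamma(202.4, 22.0).
Mode of Gamma(α,β) for α≥1 is (α−1)/β = 201.4/22.0 = 9.1545.

9.1545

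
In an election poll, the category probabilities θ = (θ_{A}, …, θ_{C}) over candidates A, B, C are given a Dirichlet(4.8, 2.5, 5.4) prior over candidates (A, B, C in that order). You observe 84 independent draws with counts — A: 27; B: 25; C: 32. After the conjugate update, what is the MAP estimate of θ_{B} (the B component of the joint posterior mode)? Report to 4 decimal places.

The Dirichlet prior is conjugate to the Multinomial likelihood: each posterior αⱼ = prior αⱼ + observed count nⱼ.
Posterior concentration: (31.8, 27.5, 37.4), total = 96.7.
Joint mode component: (α_{B}−1)/(Σα−K) = 26.5/93.7 = 0.2828.

0.2828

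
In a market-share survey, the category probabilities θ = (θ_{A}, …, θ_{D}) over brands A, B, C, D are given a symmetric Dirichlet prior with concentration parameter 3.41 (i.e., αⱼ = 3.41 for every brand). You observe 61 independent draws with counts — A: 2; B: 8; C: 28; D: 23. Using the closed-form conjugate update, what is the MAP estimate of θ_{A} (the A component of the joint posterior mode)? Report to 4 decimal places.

0.0624

The Dirichlet prior is conjugate to the Multinomial likelihood: each posterior αⱼ = prior αⱼ + observed count nⱼ.
Posterior concentration: (5.41, 11.41, 31.41, 26.41), total = 74.64.
Joint mode component: (α_{A}−1)/(Σα−K) = 4.41/70.64 = 0.0624.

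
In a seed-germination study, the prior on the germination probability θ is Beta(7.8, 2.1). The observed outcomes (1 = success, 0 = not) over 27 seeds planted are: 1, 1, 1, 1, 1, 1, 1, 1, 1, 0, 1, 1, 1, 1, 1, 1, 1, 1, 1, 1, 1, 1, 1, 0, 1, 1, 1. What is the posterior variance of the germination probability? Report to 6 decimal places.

The Beta prior is conjugate to a Binomial/Bernoulli likelihood; the update adds successes to α and failures to β.
Posterior: Beta(α+k, β+n−k) = Beta(7.8+25, 2.1+2) = Beta(32.8, 4.1).
Var = αβ/((α+β)²(α+β+1)) = 32.8·4.1/(36.9²·37.9) = 0.002606.

0.002606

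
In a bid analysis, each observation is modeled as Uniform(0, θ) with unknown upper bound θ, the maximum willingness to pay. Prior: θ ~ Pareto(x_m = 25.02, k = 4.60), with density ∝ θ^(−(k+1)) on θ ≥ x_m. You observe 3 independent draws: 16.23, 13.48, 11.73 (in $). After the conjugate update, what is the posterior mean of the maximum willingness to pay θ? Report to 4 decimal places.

28.8109

A Pareto(scale x_m, shape k) prior on the upper bound θ of Uniform(0, θ) is conjugate: posterior is Pareto(max(x_m, max xᵢ), k + n).
Sample maximum = 16.23; prior scale x_m = 25.02 → posterior scale = max = 25.02.
Posterior shape = 4.60 + 3 = 7.60.
E[θ|data] = k·x_m/(k−1) = 7.60·25.02/6.60 = 28.8109.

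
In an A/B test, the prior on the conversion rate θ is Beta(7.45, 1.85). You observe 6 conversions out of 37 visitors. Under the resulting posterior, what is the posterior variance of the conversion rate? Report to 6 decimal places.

The Beta prior is conjugate to a Binomial/Bernoulli likelihood; the update adds successes to α and failures to β.
Posterior: Beta(α+k, β+n−k) = Beta(7.45+6, 1.85+31) = Beta(13.45, 32.85).
Var = αβ/((α+β)²(α+β+1)) = 13.45·32.85/(46.30²·47.30) = 0.004357.

0.004357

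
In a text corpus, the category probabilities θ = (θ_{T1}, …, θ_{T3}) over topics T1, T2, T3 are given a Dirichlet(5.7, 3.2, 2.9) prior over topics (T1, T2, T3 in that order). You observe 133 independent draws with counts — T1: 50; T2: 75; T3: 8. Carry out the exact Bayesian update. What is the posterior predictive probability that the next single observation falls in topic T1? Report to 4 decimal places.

0.3847

The Dirichlet prior is conjugate to the Multinomial likelihood: each posterior αⱼ = prior αⱼ + observed count nⱼ.
Posterior concentration: (55.7, 78.2, 10.9), total = 144.8.
P(next = T1 | data) = α_{T1}/Σα = 0.3847.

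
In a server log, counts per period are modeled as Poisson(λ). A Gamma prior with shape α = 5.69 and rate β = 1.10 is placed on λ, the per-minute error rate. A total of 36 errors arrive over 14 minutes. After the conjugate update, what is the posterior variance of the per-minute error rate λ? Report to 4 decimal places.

0.1828

With a Gamma(shape α, rate β) prior, the Poisson likelihood is conjugate: the posterior is Gamma(α + ΣXᵢ, β + n).
Posterior: Gamma(α+S, β+n) = Gamma(5.69+36, 1.10+14) = Gamma(41.69, 15.10).
Var = α/β² = 41.69/15.10² = 0.1828.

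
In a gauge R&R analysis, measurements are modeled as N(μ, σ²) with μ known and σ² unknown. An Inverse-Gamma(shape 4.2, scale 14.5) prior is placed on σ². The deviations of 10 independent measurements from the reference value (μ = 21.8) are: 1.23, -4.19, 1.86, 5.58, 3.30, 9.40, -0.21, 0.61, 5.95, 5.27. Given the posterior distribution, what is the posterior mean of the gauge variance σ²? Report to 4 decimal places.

With known mean μ and an Inverse-Gamma(α, β) prior on σ², the Normal likelihood is conjugate: posterior is Inv-Gamma(α + n/2, β + Σ(xᵢ−μ)²/2).
Σ(xᵢ−μ)² = (1.23)² + (-4.19)² + (1.86)² + (5.58)² + (3.30)² + (9.40)² + (-0.21)² + (0.61)² + (5.95)² + (5.27)² = 216.5066.
Posterior: Inv-Gamma(4.2 + 10/2, 14.5 + 216.5066/2) = Inv-Gamma(9.20, 122.75330).
E[σ²|data] = β/(α−1) = 122.75330/8.20 = 14.9699.

14.9699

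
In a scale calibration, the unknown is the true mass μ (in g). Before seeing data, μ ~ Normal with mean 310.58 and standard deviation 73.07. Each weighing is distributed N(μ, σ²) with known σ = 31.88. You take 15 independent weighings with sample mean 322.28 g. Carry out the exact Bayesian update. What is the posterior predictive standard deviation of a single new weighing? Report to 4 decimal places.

For Normal data with known variance σ², a Normal(μ₀, σ₀²) prior on μ is conjugate. Posterior precision = 1/σ₀² + n/σ²; posterior mean is the precision-weighted average of μ₀ and x̄.
σ₀² = 73.07² = 5339.2249, σ² = 31.88² = 1016.3344; σ² + n·σ₀² = 1016.3344 + 15·5339.2249 = 81104.7079.
Posterior precision = 1/σ₀² + n/σ² = 1/5339.2249 + 15/1016.3344 = (σ² + n·σ₀²)/(σ₀²σ²) = 81104.7079/(5339.2249·1016.3344); posterior variance σₙ² = σ₀²σ²/(σ² + n·σ₀²) = 5339.2249·1016.3344/81104.7079 = 66.906571.
Predictive variance for one new observation = σₙ² + σ² = 5339.2249·1016.3344/81104.7079 + 1016.3344 = σ²·(σ₀² + 81104.7079)/81104.7079 = 1016.3344·86443.9328/81104.7079 = 1083.240971; SD = √(1016.3344·86443.9328/81104.7079) = 32.9126.

32.9126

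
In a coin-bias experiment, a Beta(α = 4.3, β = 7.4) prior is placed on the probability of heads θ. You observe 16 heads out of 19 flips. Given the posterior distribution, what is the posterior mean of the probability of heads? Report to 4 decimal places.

The Beta prior is conjugate to a Binomial/Bernoulli likelihood; the update adds successes to α and failures to β.
Posterior: Beta(α+k, β+n−k) = Beta(4.3+16, 7.4+3) = Beta(20.3, 10.4).
Posterior mean = α/(α+β) = 20.3/30.7 = 0.6612.

0.6612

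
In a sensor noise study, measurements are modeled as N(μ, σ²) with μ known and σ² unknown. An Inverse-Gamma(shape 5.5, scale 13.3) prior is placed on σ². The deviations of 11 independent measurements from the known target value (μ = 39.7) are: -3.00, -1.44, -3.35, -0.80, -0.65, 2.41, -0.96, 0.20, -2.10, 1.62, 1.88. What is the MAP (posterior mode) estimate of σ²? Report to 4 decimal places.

With known mean μ and an Inverse-Gamma(α, β) prior on σ², the Normal likelihood is conjugate: posterior is Inv-Gamma(α + n/2, β + Σ(xᵢ−μ)²/2).
Σ(xᵢ−μ)² = (-3.00)² + (-1.44)² + (-3.35)² + (-0.80)² + (-0.65)² + (2.41)² + (-0.96)² + (0.20)² + (-2.10)² + (1.62)² + (1.88)² = 40.6971.
Posterior: Inv-Gamma(5.5 + 11/2, 13.3 + 40.6971/2) = Inv-Gamma(11.00, 33.64855).
Mode = β/(α+1) = 33.64855/12.00 = 2.8040.

2.8040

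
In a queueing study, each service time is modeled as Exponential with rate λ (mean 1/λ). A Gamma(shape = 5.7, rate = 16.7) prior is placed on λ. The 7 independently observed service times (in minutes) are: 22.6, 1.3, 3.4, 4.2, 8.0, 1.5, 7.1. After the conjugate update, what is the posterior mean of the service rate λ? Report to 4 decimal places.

With a Gamma(shape α, rate β) prior on the exponential rate λ, the posterior after n observations with total T = Σxᵢ is Gamma(α+n, β+T).
Sum of observations T = 48.1 minutes; n = 7.
Posterior: Gamma(5.7+7, 16.7+48.1) = Gamma(12.7, 64.8).
Posterior mean of λ = α/β = 12.7/64.8 = 0.1960.

0.1960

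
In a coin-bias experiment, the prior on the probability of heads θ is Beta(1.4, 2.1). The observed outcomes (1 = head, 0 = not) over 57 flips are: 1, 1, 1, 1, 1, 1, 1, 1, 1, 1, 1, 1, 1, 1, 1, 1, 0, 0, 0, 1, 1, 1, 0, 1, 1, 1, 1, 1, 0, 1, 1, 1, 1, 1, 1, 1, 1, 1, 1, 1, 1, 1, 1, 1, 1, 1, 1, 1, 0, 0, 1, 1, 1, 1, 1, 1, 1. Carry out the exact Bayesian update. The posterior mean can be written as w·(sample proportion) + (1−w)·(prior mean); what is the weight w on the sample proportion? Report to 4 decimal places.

The Beta prior is conjugate to a Binomial/Bernoulli likelihood; the update adds successes to α and failures to β.
Posterior mean = (α₀+k)/(α₀+β₀+n) = [n/(α₀+β₀+n)]·(k/n) + [(α₀+β₀)/(α₀+β₀+n)]·α₀/(α₀+β₀), so only n and the prior enter the weight.
The weight on the data is w = n/(α₀+β₀+n) = 57/(1.4+2.1+57) = 57/60.5 = 0.9421.

0.9421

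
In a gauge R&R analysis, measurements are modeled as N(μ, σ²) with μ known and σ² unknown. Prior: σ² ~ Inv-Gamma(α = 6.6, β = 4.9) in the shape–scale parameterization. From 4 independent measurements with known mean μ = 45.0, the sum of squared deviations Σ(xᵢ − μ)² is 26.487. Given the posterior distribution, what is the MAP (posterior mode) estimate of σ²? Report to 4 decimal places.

1.8899

With known mean μ and an Inverse-Gamma(α, β) prior on σ², the Normal likelihood is conjugate: posterior is Inv-Gamma(α + n/2, β + Σ(xᵢ−μ)²/2).
Posterior: Inv-Gamma(6.6 + 4/2, 4.9 + 26.487/2) = Inv-Gamma(8.60, 18.1435).
Mode = β/(α+1) = 18.1435/9.60 = 1.8899.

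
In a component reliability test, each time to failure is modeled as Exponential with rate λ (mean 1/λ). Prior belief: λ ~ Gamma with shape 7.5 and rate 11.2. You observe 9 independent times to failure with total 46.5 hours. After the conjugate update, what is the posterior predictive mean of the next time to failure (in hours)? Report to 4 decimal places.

3.7226

With a Gamma(shape α, rate β) prior on the exponential rate λ, the posterior after n observations with total T = Σxᵢ is Gamma(α+n, β+T).
Posterior: Gamma(7.5+9, 11.2+46.5) = Gamma(16.5, 57.7).
The predictive distribution for the next observation is Lomax; its mean is β/(α−1) = 57.7/15.5 = 3.7226.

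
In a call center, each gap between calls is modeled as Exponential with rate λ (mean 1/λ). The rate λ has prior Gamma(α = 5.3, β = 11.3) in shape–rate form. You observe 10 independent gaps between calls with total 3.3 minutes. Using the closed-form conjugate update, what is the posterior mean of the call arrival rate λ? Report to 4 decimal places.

1.0479

With a Gamma(shape α, rate β) prior on the exponential rate λ, the posterior after n observations with total T = Σxᵢ is Gamma(α+n, β+T).
Posterior: Gamma(5.3+10, 11.3+3.3) = Gamma(15.3, 14.6).
Posterior mean of λ = α/β = 15.3/14.6 = 1.0479.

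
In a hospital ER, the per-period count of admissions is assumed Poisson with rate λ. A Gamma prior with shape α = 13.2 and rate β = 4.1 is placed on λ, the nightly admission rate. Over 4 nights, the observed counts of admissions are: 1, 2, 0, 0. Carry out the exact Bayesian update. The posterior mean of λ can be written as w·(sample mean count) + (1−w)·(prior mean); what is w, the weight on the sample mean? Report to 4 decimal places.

0.4938

With a Gamma(shape α, rate β) prior, the Poisson likelihood is conjugate: the posterior is Gamma(α + ΣXᵢ, β + n).
Posterior mean = (α₀+S)/(β₀+n) = [n/(β₀+n)]·(S/n) + [β₀/(β₀+n)]·(α₀/β₀), so only n and β₀ enter the weight.
Weight on data w = n/(β₀+n) = 4/(4.1+4) = 4/8.1 = 0.4938.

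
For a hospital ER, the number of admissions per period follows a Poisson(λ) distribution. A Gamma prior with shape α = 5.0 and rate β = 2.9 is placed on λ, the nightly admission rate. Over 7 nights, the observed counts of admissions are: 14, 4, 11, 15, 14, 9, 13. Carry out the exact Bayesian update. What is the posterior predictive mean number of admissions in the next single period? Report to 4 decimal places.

With a Gamma(shape α, rate β) prior, the Poisson likelihood is conjugate: the posterior is Gamma(α + ΣXᵢ, β + n).
Sum of counts S = 80 over n = 7 nights.
Posterior: Gamma(α+S, β+n) = Gamma(5.0+80, 2.9+7) = Gamma(85.0, 9.9).
The predictive distribution for one future period is NegBinom with mean α/β = 8.5859.

8.5859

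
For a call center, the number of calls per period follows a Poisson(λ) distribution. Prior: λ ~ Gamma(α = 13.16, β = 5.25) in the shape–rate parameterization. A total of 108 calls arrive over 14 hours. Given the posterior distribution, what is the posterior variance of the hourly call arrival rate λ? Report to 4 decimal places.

0.3270

With a Gamma(shape α, rate β) prior, the Poisson likelihood is conjugate: the posterior is Gamma(α + ΣXᵢ, β + n).
Posterior: Gamma(α+S, β+n) = Gamma(13.16+108, 5.25+14) = Gamma(121.16, 19.25).
Var = α/β² = 121.16/19.25² = 0.3270.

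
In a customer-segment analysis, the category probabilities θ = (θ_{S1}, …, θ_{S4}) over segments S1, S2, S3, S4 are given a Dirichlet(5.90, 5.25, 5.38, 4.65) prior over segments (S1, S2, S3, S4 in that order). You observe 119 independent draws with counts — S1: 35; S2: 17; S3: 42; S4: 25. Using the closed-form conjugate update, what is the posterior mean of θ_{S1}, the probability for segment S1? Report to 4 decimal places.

The Dirichlet prior is conjugate to the Multinomial likelihood: each posterior αⱼ = prior αⱼ + observed count nⱼ.
Posterior concentration: (40.90, 22.25, 47.38, 29.65), total = 140.18.
E[θ_{S1}|data] = α_{S1}/Σα = 40.90/140.18 = 0.2918.

0.2918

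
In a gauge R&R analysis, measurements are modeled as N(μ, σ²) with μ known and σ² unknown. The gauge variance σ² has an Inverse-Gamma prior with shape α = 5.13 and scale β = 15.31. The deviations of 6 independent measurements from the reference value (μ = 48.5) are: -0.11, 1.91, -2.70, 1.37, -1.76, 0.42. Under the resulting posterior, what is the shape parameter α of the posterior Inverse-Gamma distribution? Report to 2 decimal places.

With known mean μ and an Inverse-Gamma(α, β) prior on σ², the Normal likelihood is conjugate: posterior is Inv-Gamma(α + n/2, β + Σ(xᵢ−μ)²/2).
Σ(xᵢ−μ)² = (-0.11)² + (1.91)² + (-2.70)² + (1.37)² + (-1.76)² + (0.42)² = 16.1011.
Posterior: Inv-Gamma(5.13 + 6/2, 15.31 + 16.1011/2) = Inv-Gamma(8.13, 23.36055).
Posterior α = 8.13.

8.13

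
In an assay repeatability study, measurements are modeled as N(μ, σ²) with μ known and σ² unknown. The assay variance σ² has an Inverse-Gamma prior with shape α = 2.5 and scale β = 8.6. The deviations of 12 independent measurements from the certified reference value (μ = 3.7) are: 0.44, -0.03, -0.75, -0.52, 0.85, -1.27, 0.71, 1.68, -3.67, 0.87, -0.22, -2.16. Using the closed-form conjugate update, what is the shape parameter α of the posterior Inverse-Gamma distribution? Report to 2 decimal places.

8.50

With known mean μ and an Inverse-Gamma(α, β) prior on σ², the Normal likelihood is conjugate: posterior is Inv-Gamma(α + n/2, β + Σ(xᵢ−μ)²/2).
Σ(xᵢ−μ)² = (0.44)² + (-0.03)² + (-0.75)² + (-0.52)² + (0.85)² + (-1.27)² + (0.71)² + (1.68)² + (-3.67)² + (0.87)² + (-0.22)² + (-2.16)² = 25.6291.
Posterior: Inv-Gamma(2.5 + 12/2, 8.6 + 25.6291/2) = Inv-Gamma(8.50, 21.41455).
Posterior α = 8.50.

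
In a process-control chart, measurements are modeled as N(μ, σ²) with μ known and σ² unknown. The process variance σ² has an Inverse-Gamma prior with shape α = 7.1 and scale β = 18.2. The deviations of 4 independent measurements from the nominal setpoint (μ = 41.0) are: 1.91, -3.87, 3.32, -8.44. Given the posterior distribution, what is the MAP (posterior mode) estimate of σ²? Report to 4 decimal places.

6.7961

With known mean μ and an Inverse-Gamma(α, β) prior on σ², the Normal likelihood is conjugate: posterior is Inv-Gamma(α + n/2, β + Σ(xᵢ−μ)²/2).
Σ(xᵢ−μ)² = (1.91)² + (-3.87)² + (3.32)² + (-8.44)² = 100.8810.
Posterior: Inv-Gamma(7.1 + 4/2, 18.2 + 100.8810/2) = Inv-Gamma(9.10, 68.64050).
Mode = β/(α+1) = 68.64050/10.10 = 6.7961.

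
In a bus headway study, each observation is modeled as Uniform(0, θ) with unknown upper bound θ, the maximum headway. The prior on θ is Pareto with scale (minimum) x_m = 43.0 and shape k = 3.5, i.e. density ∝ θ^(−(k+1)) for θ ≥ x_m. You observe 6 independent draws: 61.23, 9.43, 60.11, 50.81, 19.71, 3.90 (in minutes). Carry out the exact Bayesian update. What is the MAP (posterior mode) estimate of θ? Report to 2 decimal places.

A Pareto(scale x_m, shape k) prior on the upper bound θ of Uniform(0, θ) is conjugate: posterior is Pareto(max(x_m, max xᵢ), k + n).
Sample maximum = 61.23; prior scale x_m = 43.0 → posterior scale = max = 61.23.
Posterior shape = 3.5 + 6 = 9.5.
The Pareto density is decreasing on [x_m, ∞), so the mode is x_m = 61.23.

61.23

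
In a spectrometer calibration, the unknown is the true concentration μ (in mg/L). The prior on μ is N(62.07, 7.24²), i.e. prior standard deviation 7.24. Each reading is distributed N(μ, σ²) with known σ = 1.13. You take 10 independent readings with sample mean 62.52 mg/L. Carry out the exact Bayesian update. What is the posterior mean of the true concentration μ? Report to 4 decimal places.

For Normal data with known variance σ², a Normal(μ₀, σ₀²) prior on μ is conjugate. Posterior precision = 1/σ₀² + n/σ²; posterior mean is the precision-weighted average of μ₀ and x̄.
n·x̄ = 10·62.52 = 625.2.
σ₀² = 7.24² = 52.4176, σ² = 1.13² = 1.2769; σ² + n·σ₀² = 1.2769 + 10·52.4176 = 525.4529.
Posterior mean = (μ₀/σ₀² + n·x̄/σ²)/(1/σ₀² + n/σ²) = (σ²·μ₀ + σ₀²·n·x̄)/(σ² + n·σ₀²) = (1.2769·62.07 + 52.4176·625.2)/525.4529 = 32850.740703/525.4529 = 62.5189.

62.5189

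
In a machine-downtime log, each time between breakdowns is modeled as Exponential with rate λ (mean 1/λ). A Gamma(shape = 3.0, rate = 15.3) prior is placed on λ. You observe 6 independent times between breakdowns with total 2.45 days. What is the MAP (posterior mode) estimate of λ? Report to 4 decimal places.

With a Gamma(shape α, rate β) prior on the exponential rate λ, the posterior after n observations with total T = Σxᵢ is Gamma(α+n, β+T).
Posterior: Gamma(3.0+6, 15.3+2.45) = Gamma(9.0, 17.75).
Mode = (α−1)/β = 0.4507.

0.4507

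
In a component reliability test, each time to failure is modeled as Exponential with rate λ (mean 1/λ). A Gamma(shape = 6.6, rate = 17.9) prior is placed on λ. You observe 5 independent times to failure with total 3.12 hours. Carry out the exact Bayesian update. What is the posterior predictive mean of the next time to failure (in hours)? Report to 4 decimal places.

1.9830

With a Gamma(shape α, rate β) prior on the exponential rate λ, the posterior after n observations with total T = Σxᵢ is Gamma(α+n, β+T).
Posterior: Gamma(6.6+5, 17.9+3.12) = Gamma(11.6, 21.02).
The predictive distribution for the next observation is Lomax; its mean is β/(α−1) = 21.02/10.6 = 1.9830.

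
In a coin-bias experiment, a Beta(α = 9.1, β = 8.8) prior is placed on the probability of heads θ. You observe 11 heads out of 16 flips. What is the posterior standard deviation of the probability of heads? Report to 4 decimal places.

The Beta prior is conjugate to a Binomial/Bernoulli likelihood; the update adds successes to α and failures to β.
Posterior: Beta(α+k, β+n−k) = Beta(9.1+11, 8.8+5) = Beta(20.1, 13.8).
Var = αβ/((α+β)²(α+β+1)) = 20.1·13.8/(33.9²·34.9) = 0.00691593; SD = √0.00691593 = 0.0832.

0.0832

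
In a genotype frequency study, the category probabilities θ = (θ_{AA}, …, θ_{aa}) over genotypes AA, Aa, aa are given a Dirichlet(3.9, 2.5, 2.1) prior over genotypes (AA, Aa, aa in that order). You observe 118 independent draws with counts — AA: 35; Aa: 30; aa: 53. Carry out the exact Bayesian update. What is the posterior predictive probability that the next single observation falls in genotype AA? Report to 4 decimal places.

0.3075

The Dirichlet prior is conjugate to the Multinomial likelihood: each posterior αⱼ = prior αⱼ + observed count nⱼ.
Posterior concentration: (38.9, 32.5, 55.1), total = 126.5.
P(next = AA | data) = α_{AA}/Σα = 0.3075.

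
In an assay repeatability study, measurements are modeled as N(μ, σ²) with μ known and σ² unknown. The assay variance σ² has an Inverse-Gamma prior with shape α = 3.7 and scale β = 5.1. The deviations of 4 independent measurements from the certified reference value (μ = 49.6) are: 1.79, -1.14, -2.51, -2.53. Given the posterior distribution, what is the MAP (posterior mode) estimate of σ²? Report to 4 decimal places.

2.0451

With known mean μ and an Inverse-Gamma(α, β) prior on σ², the Normal likelihood is conjugate: posterior is Inv-Gamma(α + n/2, β + Σ(xᵢ−μ)²/2).
Σ(xᵢ−μ)² = (1.79)² + (-1.14)² + (-2.51)² + (-2.53)² = 17.2047.
Posterior: Inv-Gamma(3.7 + 4/2, 5.1 + 17.2047/2) = Inv-Gamma(5.70, 13.70235).
Mode = β/(α+1) = 13.70235/6.70 = 2.0451.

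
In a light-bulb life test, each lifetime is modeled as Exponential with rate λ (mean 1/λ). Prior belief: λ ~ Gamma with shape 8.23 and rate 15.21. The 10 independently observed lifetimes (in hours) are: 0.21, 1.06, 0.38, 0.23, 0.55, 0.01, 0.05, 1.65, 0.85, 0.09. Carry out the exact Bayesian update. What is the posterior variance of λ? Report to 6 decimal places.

With a Gamma(shape α, rate β) prior on the exponential rate λ, the posterior after n observations with total T = Σxᵢ is Gamma(α+n, β+T).
Sum of observations T = 5.08 hours; n = 10.
Posterior: Gamma(8.23+10, 15.21+5.08) = Gamma(18.23, 20.29).
Var = α/β² = 0.044282.

0.044282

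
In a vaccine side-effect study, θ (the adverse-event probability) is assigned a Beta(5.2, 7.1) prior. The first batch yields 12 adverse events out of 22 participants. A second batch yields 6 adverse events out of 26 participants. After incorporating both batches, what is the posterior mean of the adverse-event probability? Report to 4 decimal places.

0.3847

The Beta prior is conjugate to a Binomial/Bernoulli likelihood; the update adds successes to α and failures to β.
After batch 1: Beta(5.2+12, 7.1+10) = Beta(17.2, 17.1).
After batch 2: Beta(17.2+6, 17.1+20) = Beta(23.2, 37.1).
Posterior mean = α/(α+β) = 23.2/60.3 = 0.3847.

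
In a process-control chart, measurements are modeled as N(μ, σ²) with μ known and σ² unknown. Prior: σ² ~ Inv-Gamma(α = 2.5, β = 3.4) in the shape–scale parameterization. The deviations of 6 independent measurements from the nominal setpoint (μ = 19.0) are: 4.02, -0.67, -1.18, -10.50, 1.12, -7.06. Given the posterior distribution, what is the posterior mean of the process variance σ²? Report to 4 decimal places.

With known mean μ and an Inverse-Gamma(α, β) prior on σ², the Normal likelihood is conjugate: posterior is Inv-Gamma(α + n/2, β + Σ(xᵢ−μ)²/2).
Σ(xᵢ−μ)² = (4.02)² + (-0.67)² + (-1.18)² + (-10.50)² + (1.12)² + (-7.06)² = 179.3497.
Posterior: Inv-Gamma(2.5 + 6/2, 3.4 + 179.3497/2) = Inv-Gamma(5.50, 93.07485).
E[σ²|data] = β/(α−1) = 93.07485/4.50 = 20.6833.

20.6833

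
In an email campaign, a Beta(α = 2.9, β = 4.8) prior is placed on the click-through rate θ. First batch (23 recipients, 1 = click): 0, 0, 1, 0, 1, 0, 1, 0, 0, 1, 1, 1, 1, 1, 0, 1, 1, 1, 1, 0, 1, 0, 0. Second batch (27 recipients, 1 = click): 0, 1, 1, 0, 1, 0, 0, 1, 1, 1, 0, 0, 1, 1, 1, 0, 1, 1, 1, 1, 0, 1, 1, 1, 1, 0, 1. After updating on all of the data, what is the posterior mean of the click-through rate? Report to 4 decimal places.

The Beta prior is conjugate to a Binomial/Bernoulli likelihood; the update adds successes to α and failures to β.
After batch 1: Beta(2.9+13, 4.8+10) = Beta(15.9, 14.8).
After batch 2: Beta(15.9+18, 14.8+9) = Beta(33.9, 23.8).
Posterior mean = α/(α+β) = 33.9/57.7 = 0.5875.

0.5875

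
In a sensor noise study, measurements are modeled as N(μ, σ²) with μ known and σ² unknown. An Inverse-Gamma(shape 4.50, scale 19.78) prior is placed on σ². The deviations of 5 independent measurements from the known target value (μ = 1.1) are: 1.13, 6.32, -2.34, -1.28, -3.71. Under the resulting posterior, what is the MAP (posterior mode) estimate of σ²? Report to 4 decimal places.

6.3536

With known mean μ and an Inverse-Gamma(α, β) prior on σ², the Normal likelihood is conjugate: posterior is Inv-Gamma(α + n/2, β + Σ(xᵢ−μ)²/2).
Σ(xᵢ−μ)² = (1.13)² + (6.32)² + (-2.34)² + (-1.28)² + (-3.71)² = 62.0974.
Posterior: Inv-Gamma(4.50 + 5/2, 19.78 + 62.0974/2) = Inv-Gamma(7.00, 50.82870).
Mode = β/(α+1) = 50.82870/8.00 = 6.3536.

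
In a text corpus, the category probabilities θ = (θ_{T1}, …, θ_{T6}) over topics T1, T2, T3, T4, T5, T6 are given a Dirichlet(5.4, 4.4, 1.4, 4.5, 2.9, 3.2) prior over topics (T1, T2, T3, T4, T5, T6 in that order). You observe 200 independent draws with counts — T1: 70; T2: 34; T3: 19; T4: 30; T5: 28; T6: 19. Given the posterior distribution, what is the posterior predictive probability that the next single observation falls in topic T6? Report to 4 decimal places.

0.1001

The Dirichlet prior is conjugate to the Multinomial likelihood: each posterior αⱼ = prior αⱼ + observed count nⱼ.
Posterior concentration: (75.4, 38.4, 20.4, 34.5, 30.9, 22.2), total = 221.8.
P(next = T6 | data) = α_{T6}/Σα = 0.1001.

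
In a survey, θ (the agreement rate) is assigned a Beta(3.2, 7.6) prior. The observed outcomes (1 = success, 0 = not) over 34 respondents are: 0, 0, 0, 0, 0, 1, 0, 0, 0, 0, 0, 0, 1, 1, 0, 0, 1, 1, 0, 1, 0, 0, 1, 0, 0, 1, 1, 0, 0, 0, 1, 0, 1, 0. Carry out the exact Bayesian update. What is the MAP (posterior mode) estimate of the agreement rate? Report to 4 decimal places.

The Beta prior is conjugate to a Binomial/Bernoulli likelihood; the update adds successes to α and failures to β.
Posterior: Beta(α+k, β+n−k) = Beta(3.2+11, 7.6+23) = Beta(14.2, 30.6).
Mode of Beta(a,b) for a,b>1 is (a−1)/(a+b−2) = 13.2/42.8 = 0.3084.

0.3084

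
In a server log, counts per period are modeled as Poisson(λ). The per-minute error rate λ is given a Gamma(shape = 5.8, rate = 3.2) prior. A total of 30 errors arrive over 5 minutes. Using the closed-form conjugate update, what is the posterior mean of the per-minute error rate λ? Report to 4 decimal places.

4.3659

With a Gamma(shape α, rate β) prior, the Poisson likelihood is conjugate: the posterior is Gamma(α + ΣXᵢ, β + n).
Posterior: Gamma(α+S, β+n) = Gamma(5.8+30, 3.2+5) = Gamma(35.8, 8.2).
Posterior mean = α/β = 35.8/8.2 = 4.3659.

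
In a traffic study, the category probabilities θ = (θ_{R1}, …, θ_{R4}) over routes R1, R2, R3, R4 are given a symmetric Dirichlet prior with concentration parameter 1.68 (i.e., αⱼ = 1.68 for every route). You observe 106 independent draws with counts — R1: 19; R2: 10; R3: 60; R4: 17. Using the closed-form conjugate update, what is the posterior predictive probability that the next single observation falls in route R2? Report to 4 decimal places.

The Dirichlet prior is conjugate to the Multinomial likelihood: each posterior αⱼ = prior αⱼ + observed count nⱼ.
Posterior concentration: (20.68, 11.68, 61.68, 18.68), total = 112.72.
P(next = R2 | data) = α_{R2}/Σα = 0.1036.

0.1036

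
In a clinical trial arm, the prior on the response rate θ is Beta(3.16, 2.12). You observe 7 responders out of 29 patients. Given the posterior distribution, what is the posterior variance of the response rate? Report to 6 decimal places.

The Beta prior is conjugate to a Binomial/Bernoulli likelihood; the update adds successes to α and failures to β.
Posterior: Beta(α+k, β+n−k) = Beta(3.16+7, 2.12+22) = Beta(10.16, 24.12).
Var = αβ/((α+β)²(α+β+1)) = 10.16·24.12/(34.28²·35.28) = 0.005911.

0.005911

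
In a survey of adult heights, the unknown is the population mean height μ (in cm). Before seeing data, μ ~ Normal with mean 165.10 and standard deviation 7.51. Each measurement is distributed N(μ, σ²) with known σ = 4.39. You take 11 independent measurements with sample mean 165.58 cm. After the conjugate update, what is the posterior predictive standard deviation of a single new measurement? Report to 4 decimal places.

4.5794

For Normal data with known variance σ², a Normal(μ₀, σ₀²) prior on μ is conjugate. Posterior precision = 1/σ₀² + n/σ²; posterior mean is the precision-weighted average of μ₀ and x̄.
σ₀² = 7.51² = 56.4001, σ² = 4.39² = 19.2721; σ² + n·σ₀² = 19.2721 + 11·56.4001 = 639.6732.
Posterior precision = 1/σ₀² + n/σ² = 1/56.4001 + 11/19.2721 = (σ² + n·σ₀²)/(σ₀²σ²) = 639.6732/(56.4001·19.2721); posterior variance σₙ² = σ₀²σ²/(σ² + n·σ₀²) = 56.4001·19.2721/639.6732 = 1.699224.
Predictive variance for one new observation = σₙ² + σ² = 56.4001·19.2721/639.6732 + 19.2721 = σ²·(σ₀² + 639.6732)/639.6732 = 19.2721·696.0733/639.6732 = 20.971324; SD = √(19.2721·696.0733/639.6732) = 4.5794.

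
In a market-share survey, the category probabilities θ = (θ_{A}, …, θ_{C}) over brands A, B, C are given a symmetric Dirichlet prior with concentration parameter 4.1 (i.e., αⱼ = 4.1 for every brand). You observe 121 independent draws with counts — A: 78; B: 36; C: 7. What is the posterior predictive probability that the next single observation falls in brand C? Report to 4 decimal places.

0.0833

The Dirichlet prior is conjugate to the Multinomial likelihood: each posterior αⱼ = prior αⱼ + observed count nⱼ.
Posterior concentration: (82.1, 40.1, 11.1), total = 133.3.
P(next = C | data) = α_{C}/Σα = 0.0833.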